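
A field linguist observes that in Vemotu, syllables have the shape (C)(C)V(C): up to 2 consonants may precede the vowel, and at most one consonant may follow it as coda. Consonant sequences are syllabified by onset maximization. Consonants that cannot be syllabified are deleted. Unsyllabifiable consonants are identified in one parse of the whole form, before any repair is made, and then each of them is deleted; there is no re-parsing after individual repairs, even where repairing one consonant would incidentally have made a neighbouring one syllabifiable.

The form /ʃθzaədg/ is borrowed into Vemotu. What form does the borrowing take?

The consonants /ʃ/, /g/ cannot be parsed into a legal (C)(C)V(C) syllable (at most one coda consonant is licensed; onsets may contain at most 2 consonants).
Each unlicensed consonant is deleted: /ʃ/, /g/.

θzaəd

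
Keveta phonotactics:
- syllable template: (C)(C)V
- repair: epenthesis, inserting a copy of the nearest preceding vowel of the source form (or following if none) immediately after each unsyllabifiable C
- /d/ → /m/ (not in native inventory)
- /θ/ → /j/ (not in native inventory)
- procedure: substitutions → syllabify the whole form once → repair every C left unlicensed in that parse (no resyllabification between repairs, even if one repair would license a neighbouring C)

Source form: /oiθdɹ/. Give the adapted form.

Substitution: /θ/ → /j/, /d/ → /m/, giving /oijmɹ/.
Syllabifying with onset maximization leaves /j/, /m/, /ɹ/ stranded (no codas are permitted; onsets may contain at most 2 consonants).
Each unlicensed consonant becomes the onset of a new syllable: /j/ → /ji/, /m/ → /mi/, /ɹ/ → /ɹi/.

oijimiɹi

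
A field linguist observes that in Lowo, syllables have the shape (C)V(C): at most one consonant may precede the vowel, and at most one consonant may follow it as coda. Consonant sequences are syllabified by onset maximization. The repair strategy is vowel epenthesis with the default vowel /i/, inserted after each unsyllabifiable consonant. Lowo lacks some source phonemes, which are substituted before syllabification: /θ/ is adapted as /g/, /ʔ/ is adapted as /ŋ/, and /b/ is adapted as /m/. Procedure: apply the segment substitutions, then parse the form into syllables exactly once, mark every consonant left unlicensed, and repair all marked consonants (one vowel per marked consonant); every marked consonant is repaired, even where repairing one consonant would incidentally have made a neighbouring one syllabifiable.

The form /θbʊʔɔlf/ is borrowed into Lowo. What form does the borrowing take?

gimʊŋɔlfi

Substitution: /θ/ → /g/, /b/ → /m/, /ʔ/ → /ŋ/, giving /gmʊŋɔlf/.
Syllabifying with onset maximization leaves /g/, /f/ stranded (at most one coda consonant is licensed; onsets are limited to one consonant).
Epenthesis after each stranded consonant: /g/ → /gi/, /f/ → /fi/.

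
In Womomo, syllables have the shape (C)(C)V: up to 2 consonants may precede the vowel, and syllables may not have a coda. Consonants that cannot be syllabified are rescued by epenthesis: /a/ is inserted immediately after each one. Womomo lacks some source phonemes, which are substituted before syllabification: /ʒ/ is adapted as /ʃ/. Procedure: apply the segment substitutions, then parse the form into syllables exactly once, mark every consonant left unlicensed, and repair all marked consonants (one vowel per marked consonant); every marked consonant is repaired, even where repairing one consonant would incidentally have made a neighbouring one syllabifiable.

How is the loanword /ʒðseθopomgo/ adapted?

ʃaðseθopomgo

Substitution: /ʒ/ → /ʃ/, giving /ʃðseθopomgo/.
The consonants /ʃ/ cannot be parsed into a legal (C)(C)V syllable (no codas are permitted; onsets may contain at most 2 consonants).
Each unlicensed consonant becomes the onset of a new syllable: /ʃ/ → /ʃa/.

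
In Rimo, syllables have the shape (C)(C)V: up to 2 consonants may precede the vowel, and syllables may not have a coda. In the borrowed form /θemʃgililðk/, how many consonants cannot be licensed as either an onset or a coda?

Under (C)(C)V, the unsyllabifiable consonants are /m/, /l/, /ð/, /k/ (no codas are permitted; onsets may contain at most 2 consonants).

4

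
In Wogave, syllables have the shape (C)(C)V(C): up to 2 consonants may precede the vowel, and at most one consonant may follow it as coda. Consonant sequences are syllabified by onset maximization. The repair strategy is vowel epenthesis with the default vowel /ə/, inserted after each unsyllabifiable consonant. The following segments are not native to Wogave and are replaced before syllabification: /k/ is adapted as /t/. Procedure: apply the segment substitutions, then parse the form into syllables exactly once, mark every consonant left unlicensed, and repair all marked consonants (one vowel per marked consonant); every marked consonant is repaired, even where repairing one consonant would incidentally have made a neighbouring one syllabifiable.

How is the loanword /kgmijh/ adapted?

təgmijhə

Substitution: /k/ → /t/, giving /tgmijh/.
Syllabifying with onset maximization leaves /t/, /h/ stranded (at most one coda consonant is licensed; onsets may contain at most 2 consonants).
Each unlicensed consonant becomes the onset of a new syllable: /t/ → /tə/, /h/ → /hə/.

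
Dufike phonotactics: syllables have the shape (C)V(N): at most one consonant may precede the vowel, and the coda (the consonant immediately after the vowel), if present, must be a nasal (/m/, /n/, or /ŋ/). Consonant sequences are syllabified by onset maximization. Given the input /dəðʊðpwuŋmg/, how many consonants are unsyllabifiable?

Under (C)V(N), the unsyllabifiable consonants are /ð/, /p/, /m/, /g/ (only a nasal (/m/, /n/, or /ŋ/) is licensed in coda position; onsets are limited to one consonant).

4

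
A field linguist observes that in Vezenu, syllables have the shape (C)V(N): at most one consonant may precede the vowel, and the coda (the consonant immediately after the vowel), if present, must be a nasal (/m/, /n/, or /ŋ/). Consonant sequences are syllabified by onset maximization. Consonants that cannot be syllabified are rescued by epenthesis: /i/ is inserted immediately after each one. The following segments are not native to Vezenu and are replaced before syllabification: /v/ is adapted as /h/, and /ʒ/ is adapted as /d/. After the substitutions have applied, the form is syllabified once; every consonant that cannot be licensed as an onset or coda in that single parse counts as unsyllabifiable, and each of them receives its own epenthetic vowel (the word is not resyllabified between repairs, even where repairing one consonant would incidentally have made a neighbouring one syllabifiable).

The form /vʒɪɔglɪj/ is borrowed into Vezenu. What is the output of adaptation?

Substitution: /v/ → /h/, /ʒ/ → /d/, giving /hdɪɔglɪj/.
The consonants /h/, /g/, /j/ cannot be parsed into a legal (C)V(N) syllable (only a nasal (/m/, /n/, or /ŋ/) is licensed in coda position; onsets are limited to one consonant).
Epenthesis after each stranded consonant: /h/ → /hi/, /g/ → /gi/, /j/ → /ji/.

hidɪɔgilɪji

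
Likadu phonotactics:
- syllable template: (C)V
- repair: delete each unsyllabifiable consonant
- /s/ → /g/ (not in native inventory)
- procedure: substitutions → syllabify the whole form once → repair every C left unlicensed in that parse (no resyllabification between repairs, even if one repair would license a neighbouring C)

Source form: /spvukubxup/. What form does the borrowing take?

vukuxu

Substitution: /s/ → /g/, giving /gpvukubxup/.
Under (C)V, the unsyllabifiable consonants are /g/, /p/, /b/, /p/ (no codas are permitted; onsets are limited to one consonant).
Deleting the stranded consonants removes /g/, /p/, /b/, /p/.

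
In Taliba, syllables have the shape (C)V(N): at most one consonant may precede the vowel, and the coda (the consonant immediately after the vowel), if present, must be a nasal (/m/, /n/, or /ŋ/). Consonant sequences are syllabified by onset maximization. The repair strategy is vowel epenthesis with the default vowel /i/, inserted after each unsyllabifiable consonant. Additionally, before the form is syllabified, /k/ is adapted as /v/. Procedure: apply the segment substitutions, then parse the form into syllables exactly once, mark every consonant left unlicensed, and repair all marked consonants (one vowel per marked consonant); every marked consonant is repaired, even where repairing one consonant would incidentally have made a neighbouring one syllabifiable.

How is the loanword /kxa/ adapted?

Substitution: /k/ → /v/, giving /vxa/.
Under (C)V(N), the unsyllabifiable consonants are /v/ (only a nasal (/m/, /n/, or /ŋ/) is licensed in coda position; onsets are limited to one consonant).
Inserting the epenthetic vowel yields /v/ → /vi/.

vixa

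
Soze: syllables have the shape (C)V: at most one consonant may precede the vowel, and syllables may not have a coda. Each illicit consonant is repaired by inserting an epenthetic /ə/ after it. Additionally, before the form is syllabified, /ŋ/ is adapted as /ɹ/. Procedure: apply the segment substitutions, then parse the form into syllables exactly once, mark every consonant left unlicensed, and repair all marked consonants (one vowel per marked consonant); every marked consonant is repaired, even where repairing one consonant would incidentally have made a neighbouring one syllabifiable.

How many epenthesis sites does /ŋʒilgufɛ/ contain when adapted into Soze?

2

After substitution the input is /ɹʒilgufɛ/.
The unsyllabifiable consonants are /ɹ/, /l/; each receives one epenthetic vowel.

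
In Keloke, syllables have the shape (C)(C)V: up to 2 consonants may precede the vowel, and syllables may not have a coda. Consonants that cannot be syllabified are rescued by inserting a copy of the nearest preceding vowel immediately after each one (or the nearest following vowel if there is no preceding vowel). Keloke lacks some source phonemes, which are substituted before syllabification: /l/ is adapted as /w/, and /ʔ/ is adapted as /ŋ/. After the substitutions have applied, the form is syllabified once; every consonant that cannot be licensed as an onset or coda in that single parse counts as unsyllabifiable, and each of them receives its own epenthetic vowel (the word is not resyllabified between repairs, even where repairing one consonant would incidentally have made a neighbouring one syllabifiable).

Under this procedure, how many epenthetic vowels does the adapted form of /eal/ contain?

After substitution the input is /eaw/.
The unsyllabifiable consonants are /w/; each receives one epenthetic vowel.

1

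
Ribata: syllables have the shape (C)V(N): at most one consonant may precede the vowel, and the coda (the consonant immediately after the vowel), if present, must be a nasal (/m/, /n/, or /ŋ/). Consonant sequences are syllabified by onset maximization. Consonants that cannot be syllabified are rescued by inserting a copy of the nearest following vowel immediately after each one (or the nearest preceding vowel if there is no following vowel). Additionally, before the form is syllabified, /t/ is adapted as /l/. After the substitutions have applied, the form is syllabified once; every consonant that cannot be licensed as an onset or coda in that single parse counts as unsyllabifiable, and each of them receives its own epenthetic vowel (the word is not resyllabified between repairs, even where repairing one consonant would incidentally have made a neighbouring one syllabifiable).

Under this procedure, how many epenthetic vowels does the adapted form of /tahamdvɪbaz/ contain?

2

After substitution the input is /lahamdvɪbaz/.
The unsyllabifiable consonants are /d/, /z/; each receives one epenthetic vowel.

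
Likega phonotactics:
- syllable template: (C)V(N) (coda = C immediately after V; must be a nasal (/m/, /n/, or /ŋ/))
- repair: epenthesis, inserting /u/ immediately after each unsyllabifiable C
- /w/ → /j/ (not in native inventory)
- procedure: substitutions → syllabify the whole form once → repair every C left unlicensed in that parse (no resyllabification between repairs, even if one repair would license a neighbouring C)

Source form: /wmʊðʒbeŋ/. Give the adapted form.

jumʊðuʒubeŋ

Substitution: /w/ → /j/, giving /jmʊðʒbeŋ/.
The consonants /j/, /ð/, /ʒ/ cannot be parsed into a legal (C)V(N) syllable (only a nasal (/m/, /n/, or /ŋ/) is licensed in coda position; onsets are limited to one consonant).
Each unlicensed consonant becomes the onset of a new syllable: /j/ → /ju/, /ð/ → /ðu/, /ʒ/ → /ʒu/.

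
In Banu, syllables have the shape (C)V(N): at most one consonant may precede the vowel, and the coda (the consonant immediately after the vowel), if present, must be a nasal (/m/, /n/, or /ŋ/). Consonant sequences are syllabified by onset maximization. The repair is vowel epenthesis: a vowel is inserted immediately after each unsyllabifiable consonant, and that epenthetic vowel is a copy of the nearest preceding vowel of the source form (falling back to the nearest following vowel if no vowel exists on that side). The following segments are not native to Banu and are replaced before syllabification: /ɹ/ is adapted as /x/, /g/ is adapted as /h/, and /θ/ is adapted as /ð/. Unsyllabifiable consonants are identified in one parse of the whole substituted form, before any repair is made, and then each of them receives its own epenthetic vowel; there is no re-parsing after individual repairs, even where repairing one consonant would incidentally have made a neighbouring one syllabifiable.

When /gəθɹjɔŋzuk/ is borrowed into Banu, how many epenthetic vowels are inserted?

After substitution the input is /həðxjɔŋzuk/.
The unsyllabifiable consonants are /ð/, /x/, /k/; each receives one epenthetic vowel.

3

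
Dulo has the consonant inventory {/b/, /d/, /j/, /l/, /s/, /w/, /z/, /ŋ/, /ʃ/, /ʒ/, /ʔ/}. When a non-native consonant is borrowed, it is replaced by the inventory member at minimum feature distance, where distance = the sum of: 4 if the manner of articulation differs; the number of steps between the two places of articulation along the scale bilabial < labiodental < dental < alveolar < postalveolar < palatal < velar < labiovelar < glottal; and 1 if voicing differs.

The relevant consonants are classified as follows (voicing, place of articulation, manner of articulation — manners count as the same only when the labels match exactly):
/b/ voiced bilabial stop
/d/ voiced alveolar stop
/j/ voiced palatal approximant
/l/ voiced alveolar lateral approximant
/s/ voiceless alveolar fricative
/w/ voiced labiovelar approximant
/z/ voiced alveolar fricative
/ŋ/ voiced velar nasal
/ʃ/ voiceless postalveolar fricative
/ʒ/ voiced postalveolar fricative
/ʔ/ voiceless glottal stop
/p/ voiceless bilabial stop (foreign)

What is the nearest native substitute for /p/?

/b/ is closest: same manner (stop), place distance 0 (bilabial→bilabial), voicing differs (+1); total 1. Next closest is /d/ at distance 4.

b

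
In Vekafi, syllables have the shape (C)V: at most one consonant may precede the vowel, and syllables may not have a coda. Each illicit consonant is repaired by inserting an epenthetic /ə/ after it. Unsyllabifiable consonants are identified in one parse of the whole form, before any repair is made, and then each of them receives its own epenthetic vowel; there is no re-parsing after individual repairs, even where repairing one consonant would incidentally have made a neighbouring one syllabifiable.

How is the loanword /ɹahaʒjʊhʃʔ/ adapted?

ɹahaʒəjʊhəʃəʔə

The consonants /ʒ/, /h/, /ʃ/, /ʔ/ cannot be parsed into a legal (C)V syllable (no codas are permitted; onsets are limited to one consonant).
Inserting the epenthetic vowel yields /ʒ/ → /ʒə/, /h/ → /hə/, /ʃ/ → /ʃə/, /ʔ/ → /ʔə/.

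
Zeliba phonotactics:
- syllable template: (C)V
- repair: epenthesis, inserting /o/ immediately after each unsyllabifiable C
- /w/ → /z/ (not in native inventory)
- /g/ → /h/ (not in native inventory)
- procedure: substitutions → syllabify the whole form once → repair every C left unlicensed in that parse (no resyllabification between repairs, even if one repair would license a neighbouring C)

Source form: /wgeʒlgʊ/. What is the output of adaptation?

Substitution: /w/ → /z/, /g/ → /h/, giving /zheʒlhʊ/.
Syllabifying with onset maximization leaves /z/, /ʒ/, /l/ stranded (no codas are permitted; onsets are limited to one consonant).
Inserting the epenthetic vowel yields /z/ → /zo/, /ʒ/ → /ʒo/, /l/ → /lo/.

zoheʒolohʊ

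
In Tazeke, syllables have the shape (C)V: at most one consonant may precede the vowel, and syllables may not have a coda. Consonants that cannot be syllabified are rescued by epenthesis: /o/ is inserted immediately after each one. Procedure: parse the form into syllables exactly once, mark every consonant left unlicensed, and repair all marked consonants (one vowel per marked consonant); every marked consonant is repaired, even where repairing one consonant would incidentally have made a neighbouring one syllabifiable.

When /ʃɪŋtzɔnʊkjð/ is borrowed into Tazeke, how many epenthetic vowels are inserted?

The unsyllabifiable consonants are /ŋ/, /t/, /k/, /j/, /ð/; each receives one epenthetic vowel.

5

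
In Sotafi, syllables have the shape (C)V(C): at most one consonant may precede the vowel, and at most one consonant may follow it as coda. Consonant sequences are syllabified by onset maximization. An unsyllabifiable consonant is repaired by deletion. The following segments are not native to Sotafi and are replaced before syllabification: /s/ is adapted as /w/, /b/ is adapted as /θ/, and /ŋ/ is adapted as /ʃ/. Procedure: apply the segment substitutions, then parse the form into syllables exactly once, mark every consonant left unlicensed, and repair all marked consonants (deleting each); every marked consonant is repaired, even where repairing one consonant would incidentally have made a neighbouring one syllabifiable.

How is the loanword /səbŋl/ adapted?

Substitution: /s/ → /w/, /b/ → /θ/, /ŋ/ → /ʃ/, giving /wəθʃl/.
Syllabifying with onset maximization leaves /ʃ/, /l/ stranded (at most one coda consonant is licensed; onsets are limited to one consonant).
Each unlicensed consonant is deleted: /ʃ/, /l/.

wəθ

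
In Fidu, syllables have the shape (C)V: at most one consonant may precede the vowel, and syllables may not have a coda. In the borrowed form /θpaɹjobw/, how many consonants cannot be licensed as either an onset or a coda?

Under (C)V, the unsyllabifiable consonants are /θ/, /ɹ/, /b/, /w/ (no codas are permitted; onsets are limited to one consonant).

4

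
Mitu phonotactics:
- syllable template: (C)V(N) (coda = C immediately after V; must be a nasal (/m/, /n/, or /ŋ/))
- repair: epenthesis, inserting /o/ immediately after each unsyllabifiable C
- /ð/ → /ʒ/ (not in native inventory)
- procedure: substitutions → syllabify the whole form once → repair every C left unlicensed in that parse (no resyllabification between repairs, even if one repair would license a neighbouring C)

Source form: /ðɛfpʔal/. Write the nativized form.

Substitution: /ð/ → /ʒ/, giving /ʒɛfpʔal/.
Under (C)V(N), the unsyllabifiable consonants are /f/, /p/, /l/ (only a nasal (/m/, /n/, or /ŋ/) is licensed in coda position; onsets are limited to one consonant).
Each unlicensed consonant becomes the onset of a new syllable: /f/ → /fo/, /p/ → /po/, /l/ → /lo/.

ʒɛfopoʔalo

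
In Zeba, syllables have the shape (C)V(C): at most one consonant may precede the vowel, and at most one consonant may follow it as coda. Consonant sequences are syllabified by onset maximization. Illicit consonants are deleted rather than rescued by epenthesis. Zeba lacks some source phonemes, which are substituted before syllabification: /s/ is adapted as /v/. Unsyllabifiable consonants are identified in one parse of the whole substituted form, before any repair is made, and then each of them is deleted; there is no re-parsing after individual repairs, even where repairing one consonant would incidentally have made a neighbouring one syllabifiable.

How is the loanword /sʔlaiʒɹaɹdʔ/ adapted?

laiʒɹaɹ

Substitution: /s/ → /v/, giving /vʔlaiʒɹaɹdʔ/.
Syllabifying with onset maximization leaves /v/, /ʔ/, /d/, /ʔ/ stranded (at most one coda consonant is licensed; onsets are limited to one consonant).
Deletion applies to /v/, /ʔ/, /d/, /ʔ/.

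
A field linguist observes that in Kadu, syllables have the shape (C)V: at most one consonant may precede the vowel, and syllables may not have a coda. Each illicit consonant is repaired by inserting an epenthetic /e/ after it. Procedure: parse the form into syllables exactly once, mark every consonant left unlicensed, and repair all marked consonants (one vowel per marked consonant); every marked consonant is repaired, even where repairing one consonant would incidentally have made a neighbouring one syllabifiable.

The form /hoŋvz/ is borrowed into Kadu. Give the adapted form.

The consonants /ŋ/, /v/, /z/ cannot be parsed into a legal (C)V syllable (no codas are permitted; onsets are limited to one consonant).
Epenthesis after each stranded consonant: /ŋ/ → /ŋe/, /v/ → /ve/, /z/ → /ze/.

hoŋeveze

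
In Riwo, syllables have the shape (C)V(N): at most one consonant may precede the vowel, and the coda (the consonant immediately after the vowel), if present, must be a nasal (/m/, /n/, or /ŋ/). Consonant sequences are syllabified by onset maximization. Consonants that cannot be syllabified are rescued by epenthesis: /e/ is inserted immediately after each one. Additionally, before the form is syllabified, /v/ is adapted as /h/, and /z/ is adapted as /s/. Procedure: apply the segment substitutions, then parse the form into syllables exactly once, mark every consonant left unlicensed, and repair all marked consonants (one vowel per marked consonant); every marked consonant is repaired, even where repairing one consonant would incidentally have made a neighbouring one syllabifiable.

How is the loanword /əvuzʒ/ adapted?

əhuseʒe

Substitution: /v/ → /h/, /z/ → /s/, giving /əhusʒ/.
The consonants /s/, /ʒ/ cannot be parsed into a legal (C)V(N) syllable (only a nasal (/m/, /n/, or /ŋ/) is licensed in coda position; onsets are limited to one consonant).
Inserting the epenthetic vowel yields /s/ → /se/, /ʒ/ → /ʒe/.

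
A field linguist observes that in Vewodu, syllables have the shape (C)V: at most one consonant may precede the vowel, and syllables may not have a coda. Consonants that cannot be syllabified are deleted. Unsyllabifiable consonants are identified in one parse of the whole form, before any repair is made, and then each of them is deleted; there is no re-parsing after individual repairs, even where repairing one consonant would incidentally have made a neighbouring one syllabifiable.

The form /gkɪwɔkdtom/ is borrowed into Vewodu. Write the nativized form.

kɪwɔto

Under (C)V, the unsyllabifiable consonants are /g/, /k/, /d/, /m/ (no codas are permitted; onsets are limited to one consonant).
Deleting the stranded consonants removes /g/, /k/, /d/, /m/.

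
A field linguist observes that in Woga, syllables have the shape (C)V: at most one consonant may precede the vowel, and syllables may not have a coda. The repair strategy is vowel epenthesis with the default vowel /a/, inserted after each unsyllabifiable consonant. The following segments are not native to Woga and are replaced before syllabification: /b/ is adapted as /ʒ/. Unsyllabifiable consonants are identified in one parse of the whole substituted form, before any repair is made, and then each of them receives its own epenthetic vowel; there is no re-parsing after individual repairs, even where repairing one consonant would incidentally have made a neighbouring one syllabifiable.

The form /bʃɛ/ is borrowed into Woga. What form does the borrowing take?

ʒaʃɛ

Substitution: /b/ → /ʒ/, giving /ʒʃɛ/.
Under (C)V, the unsyllabifiable consonants are /ʒ/ (no codas are permitted; onsets are limited to one consonant).
Epenthesis after each stranded consonant: /ʒ/ → /ʒa/.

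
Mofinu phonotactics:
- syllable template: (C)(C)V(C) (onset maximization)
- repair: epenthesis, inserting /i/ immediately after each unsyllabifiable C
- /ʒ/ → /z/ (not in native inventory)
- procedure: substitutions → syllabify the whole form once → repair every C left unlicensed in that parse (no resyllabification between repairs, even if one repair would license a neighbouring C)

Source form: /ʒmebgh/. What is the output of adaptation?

Substitution: /ʒ/ → /z/, giving /zmebgh/.
Under (C)(C)V(C), the unsyllabifiable consonants are /g/, /h/ (at most one coda consonant is licensed; onsets may contain at most 2 consonants).
Each unlicensed consonant becomes the onset of a new syllable: /g/ → /gi/, /h/ → /hi/.

zmebgihi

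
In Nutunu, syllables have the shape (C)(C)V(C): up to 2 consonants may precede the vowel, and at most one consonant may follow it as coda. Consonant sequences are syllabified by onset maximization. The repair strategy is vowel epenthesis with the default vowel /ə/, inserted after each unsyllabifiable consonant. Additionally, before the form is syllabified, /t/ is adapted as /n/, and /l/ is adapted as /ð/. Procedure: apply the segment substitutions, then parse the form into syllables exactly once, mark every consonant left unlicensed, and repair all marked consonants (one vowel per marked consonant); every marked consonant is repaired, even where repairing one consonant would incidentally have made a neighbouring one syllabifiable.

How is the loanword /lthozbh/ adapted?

ðənhozbəhə

Substitution: /l/ → /ð/, /t/ → /n/, giving /ðnhozbh/.
Syllabifying with onset maximization leaves /ð/, /b/, /h/ stranded (at most one coda consonant is licensed; onsets may contain at most 2 consonants).
Each unlicensed consonant becomes the onset of a new syllable: /ð/ → /ðə/, /b/ → /bə/, /h/ → /hə/.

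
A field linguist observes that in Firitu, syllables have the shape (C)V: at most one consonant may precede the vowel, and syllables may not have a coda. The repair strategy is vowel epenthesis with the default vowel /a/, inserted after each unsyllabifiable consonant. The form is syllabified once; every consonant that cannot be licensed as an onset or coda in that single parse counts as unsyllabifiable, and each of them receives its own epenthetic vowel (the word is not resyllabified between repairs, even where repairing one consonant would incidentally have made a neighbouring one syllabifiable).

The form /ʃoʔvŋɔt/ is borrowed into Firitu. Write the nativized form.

The consonants /ʔ/, /v/, /t/ cannot be parsed into a legal (C)V syllable (no codas are permitted; onsets are limited to one consonant).
Each unlicensed consonant becomes the onset of a new syllable: /ʔ/ → /ʔa/, /v/ → /va/, /t/ → /ta/.

ʃoʔavaŋɔta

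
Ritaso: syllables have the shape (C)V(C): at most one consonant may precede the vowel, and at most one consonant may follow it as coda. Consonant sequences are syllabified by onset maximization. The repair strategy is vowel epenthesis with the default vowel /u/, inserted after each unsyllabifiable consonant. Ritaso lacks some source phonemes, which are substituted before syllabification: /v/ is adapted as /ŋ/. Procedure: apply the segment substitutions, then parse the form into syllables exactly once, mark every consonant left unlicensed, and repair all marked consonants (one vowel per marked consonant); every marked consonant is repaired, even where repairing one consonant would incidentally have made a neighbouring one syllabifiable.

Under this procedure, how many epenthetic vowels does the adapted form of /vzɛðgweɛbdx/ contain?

After substitution the input is /ŋzɛðgweɛbdx/.
The unsyllabifiable consonants are /ŋ/, /g/, /d/, /x/; each receives one epenthetic vowel.

4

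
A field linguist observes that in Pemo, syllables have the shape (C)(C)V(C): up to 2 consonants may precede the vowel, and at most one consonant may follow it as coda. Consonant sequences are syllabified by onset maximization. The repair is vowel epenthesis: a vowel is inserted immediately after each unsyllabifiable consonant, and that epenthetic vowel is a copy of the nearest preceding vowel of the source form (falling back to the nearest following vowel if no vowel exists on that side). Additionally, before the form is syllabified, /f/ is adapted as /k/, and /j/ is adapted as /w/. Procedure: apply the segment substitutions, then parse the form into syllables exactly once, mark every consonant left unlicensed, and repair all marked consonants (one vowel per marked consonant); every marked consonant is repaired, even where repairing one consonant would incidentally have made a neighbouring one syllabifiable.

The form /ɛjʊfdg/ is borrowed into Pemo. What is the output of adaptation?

Substitution: /j/ → /w/, /f/ → /k/, giving /ɛwʊkdg/.
Under (C)(C)V(C), the unsyllabifiable consonants are /d/, /g/ (at most one coda consonant is licensed; onsets may contain at most 2 consonants).
Inserting the epenthetic vowel yields /d/ → /dʊ/, /g/ → /gʊ/.

ɛwʊkdʊgʊ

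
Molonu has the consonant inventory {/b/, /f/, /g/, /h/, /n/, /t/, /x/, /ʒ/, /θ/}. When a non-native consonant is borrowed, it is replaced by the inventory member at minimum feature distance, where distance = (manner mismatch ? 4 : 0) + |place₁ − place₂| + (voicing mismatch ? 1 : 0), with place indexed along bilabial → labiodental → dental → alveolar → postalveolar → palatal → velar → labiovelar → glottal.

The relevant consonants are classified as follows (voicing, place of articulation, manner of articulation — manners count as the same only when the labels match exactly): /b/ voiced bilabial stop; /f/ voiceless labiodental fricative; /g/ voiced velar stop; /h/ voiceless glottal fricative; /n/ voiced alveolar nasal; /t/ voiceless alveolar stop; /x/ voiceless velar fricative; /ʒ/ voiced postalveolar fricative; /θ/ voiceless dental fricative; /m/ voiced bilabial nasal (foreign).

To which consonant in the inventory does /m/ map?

/n/ is closest: same manner (nasal), place distance 3 (bilabial→alveolar), same voicing; total 3. Next closest is /b/ at distance 4.

n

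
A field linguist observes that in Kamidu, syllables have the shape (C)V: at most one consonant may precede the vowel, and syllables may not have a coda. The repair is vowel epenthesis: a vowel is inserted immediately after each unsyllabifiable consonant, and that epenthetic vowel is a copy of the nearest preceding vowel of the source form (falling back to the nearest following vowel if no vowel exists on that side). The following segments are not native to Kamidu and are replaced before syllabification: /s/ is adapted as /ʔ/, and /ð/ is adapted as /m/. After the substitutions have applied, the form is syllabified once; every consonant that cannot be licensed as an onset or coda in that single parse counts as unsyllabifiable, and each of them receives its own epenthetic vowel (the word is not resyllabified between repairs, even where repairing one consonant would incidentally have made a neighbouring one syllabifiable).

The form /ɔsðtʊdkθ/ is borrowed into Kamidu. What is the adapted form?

ɔʔɔmɔtʊdʊkʊθʊ

Substitution: /s/ → /ʔ/, /ð/ → /m/, giving /ɔʔmtʊdkθ/.
Under (C)V, the unsyllabifiable consonants are /ʔ/, /m/, /d/, /k/, /θ/ (no codas are permitted; onsets are limited to one consonant).
Each unlicensed consonant becomes the onset of a new syllable: /ʔ/ → /ʔɔ/, /m/ → /mɔ/, /d/ → /dʊ/, /k/ → /kʊ/, /θ/ → /θʊ/.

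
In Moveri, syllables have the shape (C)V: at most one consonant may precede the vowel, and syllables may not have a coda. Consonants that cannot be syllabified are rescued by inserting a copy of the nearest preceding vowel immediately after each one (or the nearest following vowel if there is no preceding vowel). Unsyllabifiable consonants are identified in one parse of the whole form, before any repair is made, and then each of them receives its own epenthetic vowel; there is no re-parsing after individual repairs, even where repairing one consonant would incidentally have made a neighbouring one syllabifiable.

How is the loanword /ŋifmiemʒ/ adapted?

ŋifimiemeʒe

Under (C)V, the unsyllabifiable consonants are /f/, /m/, /ʒ/ (no codas are permitted; onsets are limited to one consonant).
Epenthesis after each stranded consonant: /f/ → /fi/, /m/ → /me/, /ʒ/ → /ʒe/.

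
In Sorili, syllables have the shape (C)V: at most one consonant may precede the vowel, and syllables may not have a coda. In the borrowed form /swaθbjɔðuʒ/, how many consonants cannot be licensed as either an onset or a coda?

4

The consonants /s/, /θ/, /b/, /ʒ/ cannot be parsed into a legal (C)V syllable (no codas are permitted; onsets are limited to one consonant).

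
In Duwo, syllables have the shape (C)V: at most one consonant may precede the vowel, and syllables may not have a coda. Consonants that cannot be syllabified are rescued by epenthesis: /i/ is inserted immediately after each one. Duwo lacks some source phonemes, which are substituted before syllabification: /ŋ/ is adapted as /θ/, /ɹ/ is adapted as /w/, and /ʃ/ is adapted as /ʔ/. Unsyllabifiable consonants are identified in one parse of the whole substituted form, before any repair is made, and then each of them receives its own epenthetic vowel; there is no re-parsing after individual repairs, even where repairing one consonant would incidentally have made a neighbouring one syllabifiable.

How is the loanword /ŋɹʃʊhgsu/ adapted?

θiwiʔʊhigisu

Substitution: /ŋ/ → /θ/, /ɹ/ → /w/, /ʃ/ → /ʔ/, giving /θwʔʊhgsu/.
Syllabifying with onset maximization leaves /θ/, /w/, /h/, /g/ stranded (no codas are permitted; onsets are limited to one consonant).
Each unlicensed consonant becomes the onset of a new syllable: /θ/ → /θi/, /w/ → /wi/, /h/ → /hi/, /g/ → /gi/.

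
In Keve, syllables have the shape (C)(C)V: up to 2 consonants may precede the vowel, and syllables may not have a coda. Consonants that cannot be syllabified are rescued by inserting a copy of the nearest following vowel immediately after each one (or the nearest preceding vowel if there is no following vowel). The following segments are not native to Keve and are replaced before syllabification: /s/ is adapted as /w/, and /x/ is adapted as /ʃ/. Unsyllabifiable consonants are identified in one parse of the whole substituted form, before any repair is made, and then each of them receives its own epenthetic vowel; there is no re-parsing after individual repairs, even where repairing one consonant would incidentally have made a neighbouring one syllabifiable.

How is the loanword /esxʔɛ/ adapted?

Substitution: /s/ → /w/, /x/ → /ʃ/, giving /ewʃʔɛ/.
Under (C)(C)V, the unsyllabifiable consonants are /w/ (no codas are permitted; onsets may contain at most 2 consonants).
Inserting the epenthetic vowel yields /w/ → /wɛ/.

ewɛʃʔɛ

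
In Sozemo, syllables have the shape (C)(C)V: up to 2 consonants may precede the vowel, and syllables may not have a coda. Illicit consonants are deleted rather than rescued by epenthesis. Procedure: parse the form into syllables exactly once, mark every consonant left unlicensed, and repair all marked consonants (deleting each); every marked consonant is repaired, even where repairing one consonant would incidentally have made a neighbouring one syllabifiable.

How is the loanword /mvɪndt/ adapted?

mvɪ

The consonants /n/, /d/, /t/ cannot be parsed into a legal (C)(C)V syllable (no codas are permitted; onsets may contain at most 2 consonants).
Deleting the stranded consonants removes /n/, /d/, /t/.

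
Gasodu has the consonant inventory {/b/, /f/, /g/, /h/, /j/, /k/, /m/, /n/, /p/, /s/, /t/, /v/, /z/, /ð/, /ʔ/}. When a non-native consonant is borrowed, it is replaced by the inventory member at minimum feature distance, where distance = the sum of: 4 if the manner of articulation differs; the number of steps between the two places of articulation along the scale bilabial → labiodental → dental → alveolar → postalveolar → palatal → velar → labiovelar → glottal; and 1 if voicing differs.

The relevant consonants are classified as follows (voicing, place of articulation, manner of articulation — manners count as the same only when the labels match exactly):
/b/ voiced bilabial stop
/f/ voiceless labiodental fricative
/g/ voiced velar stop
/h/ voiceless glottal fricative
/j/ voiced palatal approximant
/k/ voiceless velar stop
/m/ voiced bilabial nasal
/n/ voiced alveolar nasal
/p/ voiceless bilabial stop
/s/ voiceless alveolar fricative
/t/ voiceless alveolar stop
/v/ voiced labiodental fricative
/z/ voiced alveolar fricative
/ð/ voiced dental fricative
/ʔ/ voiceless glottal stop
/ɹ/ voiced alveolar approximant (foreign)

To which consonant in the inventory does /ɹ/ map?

j

/j/ is closest: same manner (approximant), place distance 2 (alveolar→palatal), same voicing; total 2. Next closest is /n/ at distance 4.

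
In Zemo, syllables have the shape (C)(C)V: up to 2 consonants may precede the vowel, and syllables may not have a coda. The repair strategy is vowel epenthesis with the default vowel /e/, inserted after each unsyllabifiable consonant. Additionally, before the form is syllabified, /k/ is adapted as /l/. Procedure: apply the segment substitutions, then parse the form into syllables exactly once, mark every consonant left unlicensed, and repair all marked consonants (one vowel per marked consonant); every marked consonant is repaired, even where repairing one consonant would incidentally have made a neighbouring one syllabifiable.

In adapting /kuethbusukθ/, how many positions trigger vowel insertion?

After substitution the input is /luethbusulθ/.
The unsyllabifiable consonants are /t/, /l/, /θ/; each receives one epenthetic vowel.

3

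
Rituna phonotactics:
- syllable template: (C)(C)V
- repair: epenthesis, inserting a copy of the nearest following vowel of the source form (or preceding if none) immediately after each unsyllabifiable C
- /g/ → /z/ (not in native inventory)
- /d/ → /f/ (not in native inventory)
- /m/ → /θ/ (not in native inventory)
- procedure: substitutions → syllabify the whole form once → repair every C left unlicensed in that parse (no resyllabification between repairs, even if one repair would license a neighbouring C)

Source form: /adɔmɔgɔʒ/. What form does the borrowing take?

afɔθɔzɔʒɔ

Substitution: /d/ → /f/, /m/ → /θ/, /g/ → /z/, giving /afɔθɔzɔʒ/.
Syllabifying with onset maximization leaves /ʒ/ stranded (no codas are permitted; onsets may contain at most 2 consonants).
Each unlicensed consonant becomes the onset of a new syllable: /ʒ/ → /ʒɔ/.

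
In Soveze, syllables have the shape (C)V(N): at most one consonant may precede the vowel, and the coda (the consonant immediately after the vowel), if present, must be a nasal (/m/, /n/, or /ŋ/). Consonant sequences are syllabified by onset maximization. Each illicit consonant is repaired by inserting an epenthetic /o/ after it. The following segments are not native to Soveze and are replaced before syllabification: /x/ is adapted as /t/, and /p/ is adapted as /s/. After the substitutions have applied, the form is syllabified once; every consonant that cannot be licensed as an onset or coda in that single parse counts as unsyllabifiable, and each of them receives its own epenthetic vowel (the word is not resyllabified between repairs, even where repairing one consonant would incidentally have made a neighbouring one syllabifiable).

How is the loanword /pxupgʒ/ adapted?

Substitution: /p/ → /s/, /x/ → /t/, giving /stusgʒ/.
Syllabifying with onset maximization leaves /s/, /s/, /g/, /ʒ/ stranded (only a nasal (/m/, /n/, or /ŋ/) is licensed in coda position; onsets are limited to one consonant).
Epenthesis after each stranded consonant: /s/ → /so/, /s/ → /so/, /g/ → /go/, /ʒ/ → /ʒo/.

sotusogoʒo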